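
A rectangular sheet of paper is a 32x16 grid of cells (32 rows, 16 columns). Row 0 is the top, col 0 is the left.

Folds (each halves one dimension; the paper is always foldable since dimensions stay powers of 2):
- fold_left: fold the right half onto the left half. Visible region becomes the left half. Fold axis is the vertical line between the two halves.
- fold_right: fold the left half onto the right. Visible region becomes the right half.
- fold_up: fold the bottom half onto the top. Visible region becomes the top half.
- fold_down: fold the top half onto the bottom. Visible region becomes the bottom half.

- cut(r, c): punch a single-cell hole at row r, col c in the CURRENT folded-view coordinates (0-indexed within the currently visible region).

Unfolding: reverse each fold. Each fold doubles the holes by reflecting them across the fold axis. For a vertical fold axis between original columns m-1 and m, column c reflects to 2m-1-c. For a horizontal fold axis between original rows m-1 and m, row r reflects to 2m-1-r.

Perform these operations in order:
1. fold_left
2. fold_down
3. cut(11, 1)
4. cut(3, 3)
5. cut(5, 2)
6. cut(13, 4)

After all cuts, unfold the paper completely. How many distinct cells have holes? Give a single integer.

Op 1 fold_left: fold axis v@8; visible region now rows[0,32) x cols[0,8) = 32x8
Op 2 fold_down: fold axis h@16; visible region now rows[16,32) x cols[0,8) = 16x8
Op 3 cut(11, 1): punch at orig (27,1); cuts so far [(27, 1)]; region rows[16,32) x cols[0,8) = 16x8
Op 4 cut(3, 3): punch at orig (19,3); cuts so far [(19, 3), (27, 1)]; region rows[16,32) x cols[0,8) = 16x8
Op 5 cut(5, 2): punch at orig (21,2); cuts so far [(19, 3), (21, 2), (27, 1)]; region rows[16,32) x cols[0,8) = 16x8
Op 6 cut(13, 4): punch at orig (29,4); cuts so far [(19, 3), (21, 2), (27, 1), (29, 4)]; region rows[16,32) x cols[0,8) = 16x8
Unfold 1 (reflect across h@16): 8 holes -> [(2, 4), (4, 1), (10, 2), (12, 3), (19, 3), (21, 2), (27, 1), (29, 4)]
Unfold 2 (reflect across v@8): 16 holes -> [(2, 4), (2, 11), (4, 1), (4, 14), (10, 2), (10, 13), (12, 3), (12, 12), (19, 3), (19, 12), (21, 2), (21, 13), (27, 1), (27, 14), (29, 4), (29, 11)]

Answer: 16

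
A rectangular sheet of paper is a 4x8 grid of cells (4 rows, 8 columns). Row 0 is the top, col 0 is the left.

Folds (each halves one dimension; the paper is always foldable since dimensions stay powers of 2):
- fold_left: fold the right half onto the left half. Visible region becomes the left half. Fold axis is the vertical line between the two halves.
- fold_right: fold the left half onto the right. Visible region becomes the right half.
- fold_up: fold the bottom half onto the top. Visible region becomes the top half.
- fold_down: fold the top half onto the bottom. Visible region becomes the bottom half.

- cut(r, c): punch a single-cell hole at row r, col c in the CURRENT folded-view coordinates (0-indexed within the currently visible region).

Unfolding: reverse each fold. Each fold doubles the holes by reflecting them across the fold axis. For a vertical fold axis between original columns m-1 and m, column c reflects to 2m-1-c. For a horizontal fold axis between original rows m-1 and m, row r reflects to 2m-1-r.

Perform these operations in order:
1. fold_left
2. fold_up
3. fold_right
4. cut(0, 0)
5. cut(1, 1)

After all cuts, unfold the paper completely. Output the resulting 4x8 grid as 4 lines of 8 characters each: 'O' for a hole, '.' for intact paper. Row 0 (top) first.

Op 1 fold_left: fold axis v@4; visible region now rows[0,4) x cols[0,4) = 4x4
Op 2 fold_up: fold axis h@2; visible region now rows[0,2) x cols[0,4) = 2x4
Op 3 fold_right: fold axis v@2; visible region now rows[0,2) x cols[2,4) = 2x2
Op 4 cut(0, 0): punch at orig (0,2); cuts so far [(0, 2)]; region rows[0,2) x cols[2,4) = 2x2
Op 5 cut(1, 1): punch at orig (1,3); cuts so far [(0, 2), (1, 3)]; region rows[0,2) x cols[2,4) = 2x2
Unfold 1 (reflect across v@2): 4 holes -> [(0, 1), (0, 2), (1, 0), (1, 3)]
Unfold 2 (reflect across h@2): 8 holes -> [(0, 1), (0, 2), (1, 0), (1, 3), (2, 0), (2, 3), (3, 1), (3, 2)]
Unfold 3 (reflect across v@4): 16 holes -> [(0, 1), (0, 2), (0, 5), (0, 6), (1, 0), (1, 3), (1, 4), (1, 7), (2, 0), (2, 3), (2, 4), (2, 7), (3, 1), (3, 2), (3, 5), (3, 6)]

Answer: .OO..OO.
O..OO..O
O..OO..O
.OO..OO.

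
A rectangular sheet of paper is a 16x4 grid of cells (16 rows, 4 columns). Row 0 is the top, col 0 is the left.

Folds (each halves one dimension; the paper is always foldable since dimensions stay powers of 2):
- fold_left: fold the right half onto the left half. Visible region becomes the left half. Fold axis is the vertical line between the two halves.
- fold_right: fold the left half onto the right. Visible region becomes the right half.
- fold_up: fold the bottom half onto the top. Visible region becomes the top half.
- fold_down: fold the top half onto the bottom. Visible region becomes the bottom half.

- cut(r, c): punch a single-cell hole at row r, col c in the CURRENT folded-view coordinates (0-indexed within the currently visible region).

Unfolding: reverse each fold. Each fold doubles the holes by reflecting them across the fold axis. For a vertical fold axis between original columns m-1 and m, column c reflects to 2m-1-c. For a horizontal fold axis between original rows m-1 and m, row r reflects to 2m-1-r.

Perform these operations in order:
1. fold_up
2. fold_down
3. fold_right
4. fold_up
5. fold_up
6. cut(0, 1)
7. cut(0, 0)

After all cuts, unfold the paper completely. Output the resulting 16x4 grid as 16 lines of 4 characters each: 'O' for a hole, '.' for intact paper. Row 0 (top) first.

Answer: OOOO
OOOO
OOOO
OOOO
OOOO
OOOO
OOOO
OOOO
OOOO
OOOO
OOOO
OOOO
OOOO
OOOO
OOOO
OOOO

Derivation:
Op 1 fold_up: fold axis h@8; visible region now rows[0,8) x cols[0,4) = 8x4
Op 2 fold_down: fold axis h@4; visible region now rows[4,8) x cols[0,4) = 4x4
Op 3 fold_right: fold axis v@2; visible region now rows[4,8) x cols[2,4) = 4x2
Op 4 fold_up: fold axis h@6; visible region now rows[4,6) x cols[2,4) = 2x2
Op 5 fold_up: fold axis h@5; visible region now rows[4,5) x cols[2,4) = 1x2
Op 6 cut(0, 1): punch at orig (4,3); cuts so far [(4, 3)]; region rows[4,5) x cols[2,4) = 1x2
Op 7 cut(0, 0): punch at orig (4,2); cuts so far [(4, 2), (4, 3)]; region rows[4,5) x cols[2,4) = 1x2
Unfold 1 (reflect across h@5): 4 holes -> [(4, 2), (4, 3), (5, 2), (5, 3)]
Unfold 2 (reflect across h@6): 8 holes -> [(4, 2), (4, 3), (5, 2), (5, 3), (6, 2), (6, 3), (7, 2), (7, 3)]
Unfold 3 (reflect across v@2): 16 holes -> [(4, 0), (4, 1), (4, 2), (4, 3), (5, 0), (5, 1), (5, 2), (5, 3), (6, 0), (6, 1), (6, 2), (6, 3), (7, 0), (7, 1), (7, 2), (7, 3)]
Unfold 4 (reflect across h@4): 32 holes -> [(0, 0), (0, 1), (0, 2), (0, 3), (1, 0), (1, 1), (1, 2), (1, 3), (2, 0), (2, 1), (2, 2), (2, 3), (3, 0), (3, 1), (3, 2), (3, 3), (4, 0), (4, 1), (4, 2), (4, 3), (5, 0), (5, 1), (5, 2), (5, 3), (6, 0), (6, 1), (6, 2), (6, 3), (7, 0), (7, 1), (7, 2), (7, 3)]
Unfold 5 (reflect across h@8): 64 holes -> [(0, 0), (0, 1), (0, 2), (0, 3), (1, 0), (1, 1), (1, 2), (1, 3), (2, 0), (2, 1), (2, 2), (2, 3), (3, 0), (3, 1), (3, 2), (3, 3), (4, 0), (4, 1), (4, 2), (4, 3), (5, 0), (5, 1), (5, 2), (5, 3), (6, 0), (6, 1), (6, 2), (6, 3), (7, 0), (7, 1), (7, 2), (7, 3), (8, 0), (8, 1), (8, 2), (8, 3), (9, 0), (9, 1), (9, 2), (9, 3), (10, 0), (10, 1), (10, 2), (10, 3), (11, 0), (11, 1), (11, 2), (11, 3), (12, 0), (12, 1), (12, 2), (12, 3), (13, 0), (13, 1), (13, 2), (13, 3), (14, 0), (14, 1), (14, 2), (14, 3), (15, 0), (15, 1), (15, 2), (15, 3)]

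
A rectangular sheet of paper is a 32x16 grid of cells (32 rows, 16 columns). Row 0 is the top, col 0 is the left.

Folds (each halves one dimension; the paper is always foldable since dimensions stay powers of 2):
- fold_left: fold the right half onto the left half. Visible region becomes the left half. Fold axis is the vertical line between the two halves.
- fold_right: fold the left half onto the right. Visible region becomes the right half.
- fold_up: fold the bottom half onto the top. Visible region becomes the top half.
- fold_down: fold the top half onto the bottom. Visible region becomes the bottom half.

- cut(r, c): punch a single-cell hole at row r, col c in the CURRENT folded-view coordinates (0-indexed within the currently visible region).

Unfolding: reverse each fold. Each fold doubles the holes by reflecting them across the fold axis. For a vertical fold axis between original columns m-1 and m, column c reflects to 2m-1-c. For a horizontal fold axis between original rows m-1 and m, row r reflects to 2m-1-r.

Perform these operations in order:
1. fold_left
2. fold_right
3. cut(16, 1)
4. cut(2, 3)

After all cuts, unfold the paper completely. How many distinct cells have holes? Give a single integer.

Op 1 fold_left: fold axis v@8; visible region now rows[0,32) x cols[0,8) = 32x8
Op 2 fold_right: fold axis v@4; visible region now rows[0,32) x cols[4,8) = 32x4
Op 3 cut(16, 1): punch at orig (16,5); cuts so far [(16, 5)]; region rows[0,32) x cols[4,8) = 32x4
Op 4 cut(2, 3): punch at orig (2,7); cuts so far [(2, 7), (16, 5)]; region rows[0,32) x cols[4,8) = 32x4
Unfold 1 (reflect across v@4): 4 holes -> [(2, 0), (2, 7), (16, 2), (16, 5)]
Unfold 2 (reflect across v@8): 8 holes -> [(2, 0), (2, 7), (2, 8), (2, 15), (16, 2), (16, 5), (16, 10), (16, 13)]

Answer: 8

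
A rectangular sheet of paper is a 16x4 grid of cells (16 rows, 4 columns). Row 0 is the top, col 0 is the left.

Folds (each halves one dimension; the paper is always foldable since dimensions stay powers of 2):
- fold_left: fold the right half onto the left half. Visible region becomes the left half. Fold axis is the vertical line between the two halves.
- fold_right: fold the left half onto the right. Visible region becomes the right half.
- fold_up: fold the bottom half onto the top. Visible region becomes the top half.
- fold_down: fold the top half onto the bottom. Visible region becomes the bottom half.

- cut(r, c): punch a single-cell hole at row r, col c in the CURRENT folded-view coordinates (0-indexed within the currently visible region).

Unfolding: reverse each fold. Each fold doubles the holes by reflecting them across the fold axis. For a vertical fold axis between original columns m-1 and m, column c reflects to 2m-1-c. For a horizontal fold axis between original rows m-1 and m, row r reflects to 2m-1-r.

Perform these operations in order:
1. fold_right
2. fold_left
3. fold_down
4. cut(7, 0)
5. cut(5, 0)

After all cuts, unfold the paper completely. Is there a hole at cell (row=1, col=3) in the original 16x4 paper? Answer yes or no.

Answer: no

Derivation:
Op 1 fold_right: fold axis v@2; visible region now rows[0,16) x cols[2,4) = 16x2
Op 2 fold_left: fold axis v@3; visible region now rows[0,16) x cols[2,3) = 16x1
Op 3 fold_down: fold axis h@8; visible region now rows[8,16) x cols[2,3) = 8x1
Op 4 cut(7, 0): punch at orig (15,2); cuts so far [(15, 2)]; region rows[8,16) x cols[2,3) = 8x1
Op 5 cut(5, 0): punch at orig (13,2); cuts so far [(13, 2), (15, 2)]; region rows[8,16) x cols[2,3) = 8x1
Unfold 1 (reflect across h@8): 4 holes -> [(0, 2), (2, 2), (13, 2), (15, 2)]
Unfold 2 (reflect across v@3): 8 holes -> [(0, 2), (0, 3), (2, 2), (2, 3), (13, 2), (13, 3), (15, 2), (15, 3)]
Unfold 3 (reflect across v@2): 16 holes -> [(0, 0), (0, 1), (0, 2), (0, 3), (2, 0), (2, 1), (2, 2), (2, 3), (13, 0), (13, 1), (13, 2), (13, 3), (15, 0), (15, 1), (15, 2), (15, 3)]
Holes: [(0, 0), (0, 1), (0, 2), (0, 3), (2, 0), (2, 1), (2, 2), (2, 3), (13, 0), (13, 1), (13, 2), (13, 3), (15, 0), (15, 1), (15, 2), (15, 3)]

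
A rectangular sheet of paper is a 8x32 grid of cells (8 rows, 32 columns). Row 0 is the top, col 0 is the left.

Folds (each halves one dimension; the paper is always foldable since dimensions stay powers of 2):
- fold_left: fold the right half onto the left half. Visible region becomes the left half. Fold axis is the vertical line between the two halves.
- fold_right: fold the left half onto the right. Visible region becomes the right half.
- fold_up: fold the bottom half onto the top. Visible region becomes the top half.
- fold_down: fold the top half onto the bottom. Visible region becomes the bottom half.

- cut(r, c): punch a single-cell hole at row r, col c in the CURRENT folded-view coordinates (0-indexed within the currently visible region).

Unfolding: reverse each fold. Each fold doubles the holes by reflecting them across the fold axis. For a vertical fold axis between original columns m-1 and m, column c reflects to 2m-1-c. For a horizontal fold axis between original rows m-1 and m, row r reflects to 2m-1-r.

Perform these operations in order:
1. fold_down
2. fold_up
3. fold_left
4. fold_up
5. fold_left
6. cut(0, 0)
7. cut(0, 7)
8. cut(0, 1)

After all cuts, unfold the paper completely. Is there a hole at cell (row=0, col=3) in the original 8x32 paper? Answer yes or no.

Op 1 fold_down: fold axis h@4; visible region now rows[4,8) x cols[0,32) = 4x32
Op 2 fold_up: fold axis h@6; visible region now rows[4,6) x cols[0,32) = 2x32
Op 3 fold_left: fold axis v@16; visible region now rows[4,6) x cols[0,16) = 2x16
Op 4 fold_up: fold axis h@5; visible region now rows[4,5) x cols[0,16) = 1x16
Op 5 fold_left: fold axis v@8; visible region now rows[4,5) x cols[0,8) = 1x8
Op 6 cut(0, 0): punch at orig (4,0); cuts so far [(4, 0)]; region rows[4,5) x cols[0,8) = 1x8
Op 7 cut(0, 7): punch at orig (4,7); cuts so far [(4, 0), (4, 7)]; region rows[4,5) x cols[0,8) = 1x8
Op 8 cut(0, 1): punch at orig (4,1); cuts so far [(4, 0), (4, 1), (4, 7)]; region rows[4,5) x cols[0,8) = 1x8
Unfold 1 (reflect across v@8): 6 holes -> [(4, 0), (4, 1), (4, 7), (4, 8), (4, 14), (4, 15)]
Unfold 2 (reflect across h@5): 12 holes -> [(4, 0), (4, 1), (4, 7), (4, 8), (4, 14), (4, 15), (5, 0), (5, 1), (5, 7), (5, 8), (5, 14), (5, 15)]
Unfold 3 (reflect across v@16): 24 holes -> [(4, 0), (4, 1), (4, 7), (4, 8), (4, 14), (4, 15), (4, 16), (4, 17), (4, 23), (4, 24), (4, 30), (4, 31), (5, 0), (5, 1), (5, 7), (5, 8), (5, 14), (5, 15), (5, 16), (5, 17), (5, 23), (5, 24), (5, 30), (5, 31)]
Unfold 4 (reflect across h@6): 48 holes -> [(4, 0), (4, 1), (4, 7), (4, 8), (4, 14), (4, 15), (4, 16), (4, 17), (4, 23), (4, 24), (4, 30), (4, 31), (5, 0), (5, 1), (5, 7), (5, 8), (5, 14), (5, 15), (5, 16), (5, 17), (5, 23), (5, 24), (5, 30), (5, 31), (6, 0), (6, 1), (6, 7), (6, 8), (6, 14), (6, 15), (6, 16), (6, 17), (6, 23), (6, 24), (6, 30), (6, 31), (7, 0), (7, 1), (7, 7), (7, 8), (7, 14), (7, 15), (7, 16), (7, 17), (7, 23), (7, 24), (7, 30), (7, 31)]
Unfold 5 (reflect across h@4): 96 holes -> [(0, 0), (0, 1), (0, 7), (0, 8), (0, 14), (0, 15), (0, 16), (0, 17), (0, 23), (0, 24), (0, 30), (0, 31), (1, 0), (1, 1), (1, 7), (1, 8), (1, 14), (1, 15), (1, 16), (1, 17), (1, 23), (1, 24), (1, 30), (1, 31), (2, 0), (2, 1), (2, 7), (2, 8), (2, 14), (2, 15), (2, 16), (2, 17), (2, 23), (2, 24), (2, 30), (2, 31), (3, 0), (3, 1), (3, 7), (3, 8), (3, 14), (3, 15), (3, 16), (3, 17), (3, 23), (3, 24), (3, 30), (3, 31), (4, 0), (4, 1), (4, 7), (4, 8), (4, 14), (4, 15), (4, 16), (4, 17), (4, 23), (4, 24), (4, 30), (4, 31), (5, 0), (5, 1), (5, 7), (5, 8), (5, 14), (5, 15), (5, 16), (5, 17), (5, 23), (5, 24), (5, 30), (5, 31), (6, 0), (6, 1), (6, 7), (6, 8), (6, 14), (6, 15), (6, 16), (6, 17), (6, 23), (6, 24), (6, 30), (6, 31), (7, 0), (7, 1), (7, 7), (7, 8), (7, 14), (7, 15), (7, 16), (7, 17), (7, 23), (7, 24), (7, 30), (7, 31)]
Holes: [(0, 0), (0, 1), (0, 7), (0, 8), (0, 14), (0, 15), (0, 16), (0, 17), (0, 23), (0, 24), (0, 30), (0, 31), (1, 0), (1, 1), (1, 7), (1, 8), (1, 14), (1, 15), (1, 16), (1, 17), (1, 23), (1, 24), (1, 30), (1, 31), (2, 0), (2, 1), (2, 7), (2, 8), (2, 14), (2, 15), (2, 16), (2, 17), (2, 23), (2, 24), (2, 30), (2, 31), (3, 0), (3, 1), (3, 7), (3, 8), (3, 14), (3, 15), (3, 16), (3, 17), (3, 23), (3, 24), (3, 30), (3, 31), (4, 0), (4, 1), (4, 7), (4, 8), (4, 14), (4, 15), (4, 16), (4, 17), (4, 23), (4, 24), (4, 30), (4, 31), (5, 0), (5, 1), (5, 7), (5, 8), (5, 14), (5, 15), (5, 16), (5, 17), (5, 23), (5, 24), (5, 30), (5, 31), (6, 0), (6, 1), (6, 7), (6, 8), (6, 14), (6, 15), (6, 16), (6, 17), (6, 23), (6, 24), (6, 30), (6, 31), (7, 0), (7, 1), (7, 7), (7, 8), (7, 14), (7, 15), (7, 16), (7, 17), (7, 23), (7, 24), (7, 30), (7, 31)]

Answer: no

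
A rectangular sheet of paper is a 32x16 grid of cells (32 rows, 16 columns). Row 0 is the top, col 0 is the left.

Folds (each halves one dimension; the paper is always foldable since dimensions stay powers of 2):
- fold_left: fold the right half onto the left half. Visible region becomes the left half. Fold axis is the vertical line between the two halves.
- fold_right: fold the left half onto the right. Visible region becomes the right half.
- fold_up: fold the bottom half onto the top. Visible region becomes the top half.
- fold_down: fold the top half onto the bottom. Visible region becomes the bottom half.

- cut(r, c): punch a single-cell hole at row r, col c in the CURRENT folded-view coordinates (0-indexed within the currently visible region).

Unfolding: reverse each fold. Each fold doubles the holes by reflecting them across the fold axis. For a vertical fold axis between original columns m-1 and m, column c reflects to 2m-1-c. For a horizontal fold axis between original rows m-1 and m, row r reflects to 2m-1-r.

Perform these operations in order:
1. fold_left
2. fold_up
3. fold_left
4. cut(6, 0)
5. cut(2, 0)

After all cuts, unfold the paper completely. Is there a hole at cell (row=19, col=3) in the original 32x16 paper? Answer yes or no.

Answer: no

Derivation:
Op 1 fold_left: fold axis v@8; visible region now rows[0,32) x cols[0,8) = 32x8
Op 2 fold_up: fold axis h@16; visible region now rows[0,16) x cols[0,8) = 16x8
Op 3 fold_left: fold axis v@4; visible region now rows[0,16) x cols[0,4) = 16x4
Op 4 cut(6, 0): punch at orig (6,0); cuts so far [(6, 0)]; region rows[0,16) x cols[0,4) = 16x4
Op 5 cut(2, 0): punch at orig (2,0); cuts so far [(2, 0), (6, 0)]; region rows[0,16) x cols[0,4) = 16x4
Unfold 1 (reflect across v@4): 4 holes -> [(2, 0), (2, 7), (6, 0), (6, 7)]
Unfold 2 (reflect across h@16): 8 holes -> [(2, 0), (2, 7), (6, 0), (6, 7), (25, 0), (25, 7), (29, 0), (29, 7)]
Unfold 3 (reflect across v@8): 16 holes -> [(2, 0), (2, 7), (2, 8), (2, 15), (6, 0), (6, 7), (6, 8), (6, 15), (25, 0), (25, 7), (25, 8), (25, 15), (29, 0), (29, 7), (29, 8), (29, 15)]
Holes: [(2, 0), (2, 7), (2, 8), (2, 15), (6, 0), (6, 7), (6, 8), (6, 15), (25, 0), (25, 7), (25, 8), (25, 15), (29, 0), (29, 7), (29, 8), (29, 15)]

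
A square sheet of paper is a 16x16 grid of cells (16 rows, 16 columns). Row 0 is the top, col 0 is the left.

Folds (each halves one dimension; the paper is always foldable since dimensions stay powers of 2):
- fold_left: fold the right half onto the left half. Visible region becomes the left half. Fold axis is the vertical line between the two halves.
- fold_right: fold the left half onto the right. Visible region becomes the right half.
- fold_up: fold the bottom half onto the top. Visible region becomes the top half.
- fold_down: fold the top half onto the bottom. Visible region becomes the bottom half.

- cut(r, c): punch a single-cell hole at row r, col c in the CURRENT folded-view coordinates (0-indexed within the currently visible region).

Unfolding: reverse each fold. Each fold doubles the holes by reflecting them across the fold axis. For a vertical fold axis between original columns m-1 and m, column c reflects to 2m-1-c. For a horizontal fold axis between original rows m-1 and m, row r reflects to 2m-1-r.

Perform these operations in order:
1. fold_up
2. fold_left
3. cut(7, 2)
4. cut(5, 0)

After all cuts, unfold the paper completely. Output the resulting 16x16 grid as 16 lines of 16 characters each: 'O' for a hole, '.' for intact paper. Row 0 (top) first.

Answer: ................
................
................
................
................
O..............O
................
..O..........O..
..O..........O..
................
O..............O
................
................
................
................
................

Derivation:
Op 1 fold_up: fold axis h@8; visible region now rows[0,8) x cols[0,16) = 8x16
Op 2 fold_left: fold axis v@8; visible region now rows[0,8) x cols[0,8) = 8x8
Op 3 cut(7, 2): punch at orig (7,2); cuts so far [(7, 2)]; region rows[0,8) x cols[0,8) = 8x8
Op 4 cut(5, 0): punch at orig (5,0); cuts so far [(5, 0), (7, 2)]; region rows[0,8) x cols[0,8) = 8x8
Unfold 1 (reflect across v@8): 4 holes -> [(5, 0), (5, 15), (7, 2), (7, 13)]
Unfold 2 (reflect across h@8): 8 holes -> [(5, 0), (5, 15), (7, 2), (7, 13), (8, 2), (8, 13), (10, 0), (10, 15)]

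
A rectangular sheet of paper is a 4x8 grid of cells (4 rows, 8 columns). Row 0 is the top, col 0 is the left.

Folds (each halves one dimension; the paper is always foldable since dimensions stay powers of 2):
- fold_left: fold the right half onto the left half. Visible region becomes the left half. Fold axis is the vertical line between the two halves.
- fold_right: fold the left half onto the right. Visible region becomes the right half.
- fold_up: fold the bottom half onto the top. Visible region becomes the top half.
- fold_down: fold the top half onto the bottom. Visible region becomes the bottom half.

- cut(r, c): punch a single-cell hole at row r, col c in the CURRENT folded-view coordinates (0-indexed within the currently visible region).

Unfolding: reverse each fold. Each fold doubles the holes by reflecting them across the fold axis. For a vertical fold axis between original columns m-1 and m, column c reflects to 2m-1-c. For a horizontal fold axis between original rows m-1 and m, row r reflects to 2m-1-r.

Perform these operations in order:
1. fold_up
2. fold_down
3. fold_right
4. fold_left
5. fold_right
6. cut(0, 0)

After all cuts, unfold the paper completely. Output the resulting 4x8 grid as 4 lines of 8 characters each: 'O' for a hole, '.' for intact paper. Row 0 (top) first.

Op 1 fold_up: fold axis h@2; visible region now rows[0,2) x cols[0,8) = 2x8
Op 2 fold_down: fold axis h@1; visible region now rows[1,2) x cols[0,8) = 1x8
Op 3 fold_right: fold axis v@4; visible region now rows[1,2) x cols[4,8) = 1x4
Op 4 fold_left: fold axis v@6; visible region now rows[1,2) x cols[4,6) = 1x2
Op 5 fold_right: fold axis v@5; visible region now rows[1,2) x cols[5,6) = 1x1
Op 6 cut(0, 0): punch at orig (1,5); cuts so far [(1, 5)]; region rows[1,2) x cols[5,6) = 1x1
Unfold 1 (reflect across v@5): 2 holes -> [(1, 4), (1, 5)]
Unfold 2 (reflect across v@6): 4 holes -> [(1, 4), (1, 5), (1, 6), (1, 7)]
Unfold 3 (reflect across v@4): 8 holes -> [(1, 0), (1, 1), (1, 2), (1, 3), (1, 4), (1, 5), (1, 6), (1, 7)]
Unfold 4 (reflect across h@1): 16 holes -> [(0, 0), (0, 1), (0, 2), (0, 3), (0, 4), (0, 5), (0, 6), (0, 7), (1, 0), (1, 1), (1, 2), (1, 3), (1, 4), (1, 5), (1, 6), (1, 7)]
Unfold 5 (reflect across h@2): 32 holes -> [(0, 0), (0, 1), (0, 2), (0, 3), (0, 4), (0, 5), (0, 6), (0, 7), (1, 0), (1, 1), (1, 2), (1, 3), (1, 4), (1, 5), (1, 6), (1, 7), (2, 0), (2, 1), (2, 2), (2, 3), (2, 4), (2, 5), (2, 6), (2, 7), (3, 0), (3, 1), (3, 2), (3, 3), (3, 4), (3, 5), (3, 6), (3, 7)]

Answer: OOOOOOOO
OOOOOOOO
OOOOOOOO
OOOOOOOO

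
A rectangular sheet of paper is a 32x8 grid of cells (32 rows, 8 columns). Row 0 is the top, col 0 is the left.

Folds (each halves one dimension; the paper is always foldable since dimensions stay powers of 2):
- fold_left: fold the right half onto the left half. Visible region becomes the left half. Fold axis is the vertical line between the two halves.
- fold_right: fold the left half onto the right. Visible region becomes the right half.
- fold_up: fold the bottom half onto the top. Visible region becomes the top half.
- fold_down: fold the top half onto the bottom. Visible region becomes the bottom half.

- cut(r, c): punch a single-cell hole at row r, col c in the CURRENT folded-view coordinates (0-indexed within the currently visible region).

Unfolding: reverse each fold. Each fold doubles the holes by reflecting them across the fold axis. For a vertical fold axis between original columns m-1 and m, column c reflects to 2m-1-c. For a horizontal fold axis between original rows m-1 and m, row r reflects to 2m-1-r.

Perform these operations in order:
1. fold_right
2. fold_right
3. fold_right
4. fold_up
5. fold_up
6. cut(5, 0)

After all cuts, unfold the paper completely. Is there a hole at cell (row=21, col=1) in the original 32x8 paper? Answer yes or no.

Answer: yes

Derivation:
Op 1 fold_right: fold axis v@4; visible region now rows[0,32) x cols[4,8) = 32x4
Op 2 fold_right: fold axis v@6; visible region now rows[0,32) x cols[6,8) = 32x2
Op 3 fold_right: fold axis v@7; visible region now rows[0,32) x cols[7,8) = 32x1
Op 4 fold_up: fold axis h@16; visible region now rows[0,16) x cols[7,8) = 16x1
Op 5 fold_up: fold axis h@8; visible region now rows[0,8) x cols[7,8) = 8x1
Op 6 cut(5, 0): punch at orig (5,7); cuts so far [(5, 7)]; region rows[0,8) x cols[7,8) = 8x1
Unfold 1 (reflect across h@8): 2 holes -> [(5, 7), (10, 7)]
Unfold 2 (reflect across h@16): 4 holes -> [(5, 7), (10, 7), (21, 7), (26, 7)]
Unfold 3 (reflect across v@7): 8 holes -> [(5, 6), (5, 7), (10, 6), (10, 7), (21, 6), (21, 7), (26, 6), (26, 7)]
Unfold 4 (reflect across v@6): 16 holes -> [(5, 4), (5, 5), (5, 6), (5, 7), (10, 4), (10, 5), (10, 6), (10, 7), (21, 4), (21, 5), (21, 6), (21, 7), (26, 4), (26, 5), (26, 6), (26, 7)]
Unfold 5 (reflect across v@4): 32 holes -> [(5, 0), (5, 1), (5, 2), (5, 3), (5, 4), (5, 5), (5, 6), (5, 7), (10, 0), (10, 1), (10, 2), (10, 3), (10, 4), (10, 5), (10, 6), (10, 7), (21, 0), (21, 1), (21, 2), (21, 3), (21, 4), (21, 5), (21, 6), (21, 7), (26, 0), (26, 1), (26, 2), (26, 3), (26, 4), (26, 5), (26, 6), (26, 7)]
Holes: [(5, 0), (5, 1), (5, 2), (5, 3), (5, 4), (5, 5), (5, 6), (5, 7), (10, 0), (10, 1), (10, 2), (10, 3), (10, 4), (10, 5), (10, 6), (10, 7), (21, 0), (21, 1), (21, 2), (21, 3), (21, 4), (21, 5), (21, 6), (21, 7), (26, 0), (26, 1), (26, 2), (26, 3), (26, 4), (26, 5), (26, 6), (26, 7)]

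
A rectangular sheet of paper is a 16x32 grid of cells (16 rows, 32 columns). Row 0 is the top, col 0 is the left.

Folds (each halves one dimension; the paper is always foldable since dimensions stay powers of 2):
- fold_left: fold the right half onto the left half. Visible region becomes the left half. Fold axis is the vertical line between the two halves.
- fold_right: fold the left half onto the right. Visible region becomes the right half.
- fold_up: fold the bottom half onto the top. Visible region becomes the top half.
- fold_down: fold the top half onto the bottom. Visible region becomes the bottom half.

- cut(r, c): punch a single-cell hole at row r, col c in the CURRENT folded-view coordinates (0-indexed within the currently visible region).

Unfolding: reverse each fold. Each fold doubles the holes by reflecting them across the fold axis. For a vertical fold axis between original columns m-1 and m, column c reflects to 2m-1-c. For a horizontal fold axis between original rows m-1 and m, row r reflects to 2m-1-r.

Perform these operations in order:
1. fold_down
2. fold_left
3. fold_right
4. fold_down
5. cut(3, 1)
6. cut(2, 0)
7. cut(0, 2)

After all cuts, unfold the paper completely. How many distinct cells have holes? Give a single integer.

Answer: 48

Derivation:
Op 1 fold_down: fold axis h@8; visible region now rows[8,16) x cols[0,32) = 8x32
Op 2 fold_left: fold axis v@16; visible region now rows[8,16) x cols[0,16) = 8x16
Op 3 fold_right: fold axis v@8; visible region now rows[8,16) x cols[8,16) = 8x8
Op 4 fold_down: fold axis h@12; visible region now rows[12,16) x cols[8,16) = 4x8
Op 5 cut(3, 1): punch at orig (15,9); cuts so far [(15, 9)]; region rows[12,16) x cols[8,16) = 4x8
Op 6 cut(2, 0): punch at orig (14,8); cuts so far [(14, 8), (15, 9)]; region rows[12,16) x cols[8,16) = 4x8
Op 7 cut(0, 2): punch at orig (12,10); cuts so far [(12, 10), (14, 8), (15, 9)]; region rows[12,16) x cols[8,16) = 4x8
Unfold 1 (reflect across h@12): 6 holes -> [(8, 9), (9, 8), (11, 10), (12, 10), (14, 8), (15, 9)]
Unfold 2 (reflect across v@8): 12 holes -> [(8, 6), (8, 9), (9, 7), (9, 8), (11, 5), (11, 10), (12, 5), (12, 10), (14, 7), (14, 8), (15, 6), (15, 9)]
Unfold 3 (reflect across v@16): 24 holes -> [(8, 6), (8, 9), (8, 22), (8, 25), (9, 7), (9, 8), (9, 23), (9, 24), (11, 5), (11, 10), (11, 21), (11, 26), (12, 5), (12, 10), (12, 21), (12, 26), (14, 7), (14, 8), (14, 23), (14, 24), (15, 6), (15, 9), (15, 22), (15, 25)]
Unfold 4 (reflect across h@8): 48 holes -> [(0, 6), (0, 9), (0, 22), (0, 25), (1, 7), (1, 8), (1, 23), (1, 24), (3, 5), (3, 10), (3, 21), (3, 26), (4, 5), (4, 10), (4, 21), (4, 26), (6, 7), (6, 8), (6, 23), (6, 24), (7, 6), (7, 9), (7, 22), (7, 25), (8, 6), (8, 9), (8, 22), (8, 25), (9, 7), (9, 8), (9, 23), (9, 24), (11, 5), (11, 10), (11, 21), (11, 26), (12, 5), (12, 10), (12, 21), (12, 26), (14, 7), (14, 8), (14, 23), (14, 24), (15, 6), (15, 9), (15, 22), (15, 25)]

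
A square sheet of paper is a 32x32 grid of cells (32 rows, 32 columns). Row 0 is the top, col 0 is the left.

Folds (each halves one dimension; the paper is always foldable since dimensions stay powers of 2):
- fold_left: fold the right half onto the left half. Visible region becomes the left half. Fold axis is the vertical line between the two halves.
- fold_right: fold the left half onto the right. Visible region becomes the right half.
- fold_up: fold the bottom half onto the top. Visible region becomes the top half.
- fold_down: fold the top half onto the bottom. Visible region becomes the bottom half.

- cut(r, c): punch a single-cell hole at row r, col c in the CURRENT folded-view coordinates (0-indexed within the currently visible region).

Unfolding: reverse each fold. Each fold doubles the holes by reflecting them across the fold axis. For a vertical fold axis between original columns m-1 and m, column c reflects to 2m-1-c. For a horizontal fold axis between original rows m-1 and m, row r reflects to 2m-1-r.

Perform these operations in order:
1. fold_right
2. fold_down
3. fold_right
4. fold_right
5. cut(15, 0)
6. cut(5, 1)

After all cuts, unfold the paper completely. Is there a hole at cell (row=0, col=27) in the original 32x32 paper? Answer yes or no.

Op 1 fold_right: fold axis v@16; visible region now rows[0,32) x cols[16,32) = 32x16
Op 2 fold_down: fold axis h@16; visible region now rows[16,32) x cols[16,32) = 16x16
Op 3 fold_right: fold axis v@24; visible region now rows[16,32) x cols[24,32) = 16x8
Op 4 fold_right: fold axis v@28; visible region now rows[16,32) x cols[28,32) = 16x4
Op 5 cut(15, 0): punch at orig (31,28); cuts so far [(31, 28)]; region rows[16,32) x cols[28,32) = 16x4
Op 6 cut(5, 1): punch at orig (21,29); cuts so far [(21, 29), (31, 28)]; region rows[16,32) x cols[28,32) = 16x4
Unfold 1 (reflect across v@28): 4 holes -> [(21, 26), (21, 29), (31, 27), (31, 28)]
Unfold 2 (reflect across v@24): 8 holes -> [(21, 18), (21, 21), (21, 26), (21, 29), (31, 19), (31, 20), (31, 27), (31, 28)]
Unfold 3 (reflect across h@16): 16 holes -> [(0, 19), (0, 20), (0, 27), (0, 28), (10, 18), (10, 21), (10, 26), (10, 29), (21, 18), (21, 21), (21, 26), (21, 29), (31, 19), (31, 20), (31, 27), (31, 28)]
Unfold 4 (reflect across v@16): 32 holes -> [(0, 3), (0, 4), (0, 11), (0, 12), (0, 19), (0, 20), (0, 27), (0, 28), (10, 2), (10, 5), (10, 10), (10, 13), (10, 18), (10, 21), (10, 26), (10, 29), (21, 2), (21, 5), (21, 10), (21, 13), (21, 18), (21, 21), (21, 26), (21, 29), (31, 3), (31, 4), (31, 11), (31, 12), (31, 19), (31, 20), (31, 27), (31, 28)]
Holes: [(0, 3), (0, 4), (0, 11), (0, 12), (0, 19), (0, 20), (0, 27), (0, 28), (10, 2), (10, 5), (10, 10), (10, 13), (10, 18), (10, 21), (10, 26), (10, 29), (21, 2), (21, 5), (21, 10), (21, 13), (21, 18), (21, 21), (21, 26), (21, 29), (31, 3), (31, 4), (31, 11), (31, 12), (31, 19), (31, 20), (31, 27), (31, 28)]

Answer: yes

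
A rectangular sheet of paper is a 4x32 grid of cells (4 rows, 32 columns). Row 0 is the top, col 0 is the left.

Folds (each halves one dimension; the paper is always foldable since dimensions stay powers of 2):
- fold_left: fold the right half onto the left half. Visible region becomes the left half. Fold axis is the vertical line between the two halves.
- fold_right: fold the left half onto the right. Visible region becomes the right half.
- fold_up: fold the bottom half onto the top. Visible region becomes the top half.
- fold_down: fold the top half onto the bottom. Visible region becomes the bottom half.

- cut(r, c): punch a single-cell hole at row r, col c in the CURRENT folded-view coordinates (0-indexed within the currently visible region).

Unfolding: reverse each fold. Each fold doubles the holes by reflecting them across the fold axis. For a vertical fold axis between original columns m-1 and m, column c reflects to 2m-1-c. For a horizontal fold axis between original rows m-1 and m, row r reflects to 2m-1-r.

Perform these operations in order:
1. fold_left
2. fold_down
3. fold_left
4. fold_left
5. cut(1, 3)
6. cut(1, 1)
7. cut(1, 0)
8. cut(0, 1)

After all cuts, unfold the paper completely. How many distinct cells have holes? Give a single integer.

Op 1 fold_left: fold axis v@16; visible region now rows[0,4) x cols[0,16) = 4x16
Op 2 fold_down: fold axis h@2; visible region now rows[2,4) x cols[0,16) = 2x16
Op 3 fold_left: fold axis v@8; visible region now rows[2,4) x cols[0,8) = 2x8
Op 4 fold_left: fold axis v@4; visible region now rows[2,4) x cols[0,4) = 2x4
Op 5 cut(1, 3): punch at orig (3,3); cuts so far [(3, 3)]; region rows[2,4) x cols[0,4) = 2x4
Op 6 cut(1, 1): punch at orig (3,1); cuts so far [(3, 1), (3, 3)]; region rows[2,4) x cols[0,4) = 2x4
Op 7 cut(1, 0): punch at orig (3,0); cuts so far [(3, 0), (3, 1), (3, 3)]; region rows[2,4) x cols[0,4) = 2x4
Op 8 cut(0, 1): punch at orig (2,1); cuts so far [(2, 1), (3, 0), (3, 1), (3, 3)]; region rows[2,4) x cols[0,4) = 2x4
Unfold 1 (reflect across v@4): 8 holes -> [(2, 1), (2, 6), (3, 0), (3, 1), (3, 3), (3, 4), (3, 6), (3, 7)]
Unfold 2 (reflect across v@8): 16 holes -> [(2, 1), (2, 6), (2, 9), (2, 14), (3, 0), (3, 1), (3, 3), (3, 4), (3, 6), (3, 7), (3, 8), (3, 9), (3, 11), (3, 12), (3, 14), (3, 15)]
Unfold 3 (reflect across h@2): 32 holes -> [(0, 0), (0, 1), (0, 3), (0, 4), (0, 6), (0, 7), (0, 8), (0, 9), (0, 11), (0, 12), (0, 14), (0, 15), (1, 1), (1, 6), (1, 9), (1, 14), (2, 1), (2, 6), (2, 9), (2, 14), (3, 0), (3, 1), (3, 3), (3, 4), (3, 6), (3, 7), (3, 8), (3, 9), (3, 11), (3, 12), (3, 14), (3, 15)]
Unfold 4 (reflect across v@16): 64 holes -> [(0, 0), (0, 1), (0, 3), (0, 4), (0, 6), (0, 7), (0, 8), (0, 9), (0, 11), (0, 12), (0, 14), (0, 15), (0, 16), (0, 17), (0, 19), (0, 20), (0, 22), (0, 23), (0, 24), (0, 25), (0, 27), (0, 28), (0, 30), (0, 31), (1, 1), (1, 6), (1, 9), (1, 14), (1, 17), (1, 22), (1, 25), (1, 30), (2, 1), (2, 6), (2, 9), (2, 14), (2, 17), (2, 22), (2, 25), (2, 30), (3, 0), (3, 1), (3, 3), (3, 4), (3, 6), (3, 7), (3, 8), (3, 9), (3, 11), (3, 12), (3, 14), (3, 15), (3, 16), (3, 17), (3, 19), (3, 20), (3, 22), (3, 23), (3, 24), (3, 25), (3, 27), (3, 28), (3, 30), (3, 31)]

Answer: 64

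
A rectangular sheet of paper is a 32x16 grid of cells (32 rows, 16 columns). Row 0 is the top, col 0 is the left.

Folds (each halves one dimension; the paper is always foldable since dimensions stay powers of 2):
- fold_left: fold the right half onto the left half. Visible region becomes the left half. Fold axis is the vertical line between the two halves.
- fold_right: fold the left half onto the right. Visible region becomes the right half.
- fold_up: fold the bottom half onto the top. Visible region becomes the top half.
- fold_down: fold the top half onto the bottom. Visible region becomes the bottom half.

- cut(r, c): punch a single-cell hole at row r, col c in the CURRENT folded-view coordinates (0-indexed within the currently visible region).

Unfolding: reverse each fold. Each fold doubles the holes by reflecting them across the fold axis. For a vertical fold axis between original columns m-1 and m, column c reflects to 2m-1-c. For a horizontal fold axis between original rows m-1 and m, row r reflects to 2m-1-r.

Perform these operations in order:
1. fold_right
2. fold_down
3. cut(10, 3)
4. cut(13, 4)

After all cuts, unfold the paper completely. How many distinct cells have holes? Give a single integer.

Op 1 fold_right: fold axis v@8; visible region now rows[0,32) x cols[8,16) = 32x8
Op 2 fold_down: fold axis h@16; visible region now rows[16,32) x cols[8,16) = 16x8
Op 3 cut(10, 3): punch at orig (26,11); cuts so far [(26, 11)]; region rows[16,32) x cols[8,16) = 16x8
Op 4 cut(13, 4): punch at orig (29,12); cuts so far [(26, 11), (29, 12)]; region rows[16,32) x cols[8,16) = 16x8
Unfold 1 (reflect across h@16): 4 holes -> [(2, 12), (5, 11), (26, 11), (29, 12)]
Unfold 2 (reflect across v@8): 8 holes -> [(2, 3), (2, 12), (5, 4), (5, 11), (26, 4), (26, 11), (29, 3), (29, 12)]

Answer: 8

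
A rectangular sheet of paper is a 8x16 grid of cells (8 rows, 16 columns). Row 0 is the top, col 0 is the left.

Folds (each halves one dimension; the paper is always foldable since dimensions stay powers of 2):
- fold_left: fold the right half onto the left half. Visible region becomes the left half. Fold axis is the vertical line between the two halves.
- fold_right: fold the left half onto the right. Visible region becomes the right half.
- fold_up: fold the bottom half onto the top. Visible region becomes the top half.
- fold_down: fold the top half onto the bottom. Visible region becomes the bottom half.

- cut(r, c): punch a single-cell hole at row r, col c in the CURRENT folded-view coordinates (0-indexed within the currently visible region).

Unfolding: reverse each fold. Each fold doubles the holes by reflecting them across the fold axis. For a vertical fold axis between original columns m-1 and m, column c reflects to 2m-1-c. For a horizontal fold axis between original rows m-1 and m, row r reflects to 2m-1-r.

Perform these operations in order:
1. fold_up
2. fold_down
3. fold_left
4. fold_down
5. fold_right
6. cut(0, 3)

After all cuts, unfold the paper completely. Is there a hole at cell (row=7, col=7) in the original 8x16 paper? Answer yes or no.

Op 1 fold_up: fold axis h@4; visible region now rows[0,4) x cols[0,16) = 4x16
Op 2 fold_down: fold axis h@2; visible region now rows[2,4) x cols[0,16) = 2x16
Op 3 fold_left: fold axis v@8; visible region now rows[2,4) x cols[0,8) = 2x8
Op 4 fold_down: fold axis h@3; visible region now rows[3,4) x cols[0,8) = 1x8
Op 5 fold_right: fold axis v@4; visible region now rows[3,4) x cols[4,8) = 1x4
Op 6 cut(0, 3): punch at orig (3,7); cuts so far [(3, 7)]; region rows[3,4) x cols[4,8) = 1x4
Unfold 1 (reflect across v@4): 2 holes -> [(3, 0), (3, 7)]
Unfold 2 (reflect across h@3): 4 holes -> [(2, 0), (2, 7), (3, 0), (3, 7)]
Unfold 3 (reflect across v@8): 8 holes -> [(2, 0), (2, 7), (2, 8), (2, 15), (3, 0), (3, 7), (3, 8), (3, 15)]
Unfold 4 (reflect across h@2): 16 holes -> [(0, 0), (0, 7), (0, 8), (0, 15), (1, 0), (1, 7), (1, 8), (1, 15), (2, 0), (2, 7), (2, 8), (2, 15), (3, 0), (3, 7), (3, 8), (3, 15)]
Unfold 5 (reflect across h@4): 32 holes -> [(0, 0), (0, 7), (0, 8), (0, 15), (1, 0), (1, 7), (1, 8), (1, 15), (2, 0), (2, 7), (2, 8), (2, 15), (3, 0), (3, 7), (3, 8), (3, 15), (4, 0), (4, 7), (4, 8), (4, 15), (5, 0), (5, 7), (5, 8), (5, 15), (6, 0), (6, 7), (6, 8), (6, 15), (7, 0), (7, 7), (7, 8), (7, 15)]
Holes: [(0, 0), (0, 7), (0, 8), (0, 15), (1, 0), (1, 7), (1, 8), (1, 15), (2, 0), (2, 7), (2, 8), (2, 15), (3, 0), (3, 7), (3, 8), (3, 15), (4, 0), (4, 7), (4, 8), (4, 15), (5, 0), (5, 7), (5, 8), (5, 15), (6, 0), (6, 7), (6, 8), (6, 15), (7, 0), (7, 7), (7, 8), (7, 15)]

Answer: yes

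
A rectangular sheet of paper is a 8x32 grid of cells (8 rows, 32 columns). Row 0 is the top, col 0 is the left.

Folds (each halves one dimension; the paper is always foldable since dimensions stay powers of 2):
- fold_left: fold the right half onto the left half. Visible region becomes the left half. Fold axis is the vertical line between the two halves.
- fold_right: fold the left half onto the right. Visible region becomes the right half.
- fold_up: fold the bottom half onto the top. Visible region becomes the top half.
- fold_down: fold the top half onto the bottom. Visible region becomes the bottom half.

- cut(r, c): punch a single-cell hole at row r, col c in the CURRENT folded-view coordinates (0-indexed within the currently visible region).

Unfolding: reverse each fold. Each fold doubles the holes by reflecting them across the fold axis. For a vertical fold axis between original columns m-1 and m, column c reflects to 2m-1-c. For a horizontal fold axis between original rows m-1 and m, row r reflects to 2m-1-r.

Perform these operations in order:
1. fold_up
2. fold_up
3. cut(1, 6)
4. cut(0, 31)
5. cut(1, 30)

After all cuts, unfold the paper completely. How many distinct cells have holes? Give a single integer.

Op 1 fold_up: fold axis h@4; visible region now rows[0,4) x cols[0,32) = 4x32
Op 2 fold_up: fold axis h@2; visible region now rows[0,2) x cols[0,32) = 2x32
Op 3 cut(1, 6): punch at orig (1,6); cuts so far [(1, 6)]; region rows[0,2) x cols[0,32) = 2x32
Op 4 cut(0, 31): punch at orig (0,31); cuts so far [(0, 31), (1, 6)]; region rows[0,2) x cols[0,32) = 2x32
Op 5 cut(1, 30): punch at orig (1,30); cuts so far [(0, 31), (1, 6), (1, 30)]; region rows[0,2) x cols[0,32) = 2x32
Unfold 1 (reflect across h@2): 6 holes -> [(0, 31), (1, 6), (1, 30), (2, 6), (2, 30), (3, 31)]
Unfold 2 (reflect across h@4): 12 holes -> [(0, 31), (1, 6), (1, 30), (2, 6), (2, 30), (3, 31), (4, 31), (5, 6), (5, 30), (6, 6), (6, 30), (7, 31)]

Answer: 12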